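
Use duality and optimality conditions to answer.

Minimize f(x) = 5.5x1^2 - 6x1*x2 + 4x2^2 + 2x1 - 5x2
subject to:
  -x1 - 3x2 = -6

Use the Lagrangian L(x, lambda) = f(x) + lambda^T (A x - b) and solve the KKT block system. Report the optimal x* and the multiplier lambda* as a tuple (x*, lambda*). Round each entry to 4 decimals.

Form the Lagrangian:
  L(x, lambda) = (1/2) x^T Q x + c^T x + lambda^T (A x - b)
Stationarity (grad_x L = 0): Q x + c + A^T lambda = 0.
Primal feasibility: A x = b.

This gives the KKT block system:
  [ Q   A^T ] [ x     ]   [-c ]
  [ A    0  ] [ lambda ] = [ b ]

Solving the linear system:
  x*      = (0.8601, 1.7133)
  lambda* = (1.1818)
  f(x*)   = 0.1224

x* = (0.8601, 1.7133), lambda* = (1.1818)


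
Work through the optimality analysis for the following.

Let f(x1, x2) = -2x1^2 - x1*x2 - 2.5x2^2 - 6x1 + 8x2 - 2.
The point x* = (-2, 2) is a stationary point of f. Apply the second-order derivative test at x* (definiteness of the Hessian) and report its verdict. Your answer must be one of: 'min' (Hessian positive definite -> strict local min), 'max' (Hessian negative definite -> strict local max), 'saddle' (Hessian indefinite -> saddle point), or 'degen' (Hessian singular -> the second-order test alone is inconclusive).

Compute the Hessian H = grad^2 f:
  H = [[-4, -1], [-1, -5]]
Verify stationarity: grad f(x*) = H x* + g = (0, 0).
Eigenvalues of H: -5.618, -3.382.
Both eigenvalues < 0, so H is negative definite -> x* is a strict local max.

max


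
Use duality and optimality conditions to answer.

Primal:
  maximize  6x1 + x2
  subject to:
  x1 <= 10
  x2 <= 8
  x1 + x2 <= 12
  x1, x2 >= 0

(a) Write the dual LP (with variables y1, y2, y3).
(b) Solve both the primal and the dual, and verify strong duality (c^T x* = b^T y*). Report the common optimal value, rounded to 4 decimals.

The standard primal-dual pair for 'max c^T x s.t. A x <= b, x >= 0' is:
  Dual:  min b^T y  s.t.  A^T y >= c,  y >= 0.

So the dual LP is:
  minimize  10y1 + 8y2 + 12y3
  subject to:
    y1 + y3 >= 6
    y2 + y3 >= 1
    y1, y2, y3 >= 0

Solving the primal: x* = (10, 2).
  primal value c^T x* = 62.
Solving the dual: y* = (5, 0, 1).
  dual value b^T y* = 62.
Strong duality: c^T x* = b^T y*. Confirmed.

62


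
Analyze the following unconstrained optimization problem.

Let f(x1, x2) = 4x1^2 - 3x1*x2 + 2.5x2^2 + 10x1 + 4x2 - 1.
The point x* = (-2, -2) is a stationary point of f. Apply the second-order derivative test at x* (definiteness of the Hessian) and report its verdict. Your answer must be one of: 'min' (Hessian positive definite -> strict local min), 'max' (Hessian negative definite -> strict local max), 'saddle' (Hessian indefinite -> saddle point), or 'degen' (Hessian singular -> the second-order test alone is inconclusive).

Compute the Hessian H = grad^2 f:
  H = [[8, -3], [-3, 5]]
Verify stationarity: grad f(x*) = H x* + g = (0, 0).
Eigenvalues of H: 3.1459, 9.8541.
Both eigenvalues > 0, so H is positive definite -> x* is a strict local min.

min


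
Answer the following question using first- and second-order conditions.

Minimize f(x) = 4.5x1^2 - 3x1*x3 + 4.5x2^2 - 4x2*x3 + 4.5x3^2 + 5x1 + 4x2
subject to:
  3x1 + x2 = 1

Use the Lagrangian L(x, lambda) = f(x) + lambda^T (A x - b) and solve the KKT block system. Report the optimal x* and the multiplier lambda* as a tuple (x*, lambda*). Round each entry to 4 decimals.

Form the Lagrangian:
  L(x, lambda) = (1/2) x^T Q x + c^T x + lambda^T (A x - b)
Stationarity (grad_x L = 0): Q x + c + A^T lambda = 0.
Primal feasibility: A x = b.

This gives the KKT block system:
  [ Q   A^T ] [ x     ]   [-c ]
  [ A    0  ] [ lambda ] = [ b ]

Solving the linear system:
  x*      = (0.3704, -0.1111, 0.0741)
  lambda* = (-2.7037)
  f(x*)   = 2.0556

x* = (0.3704, -0.1111, 0.0741), lambda* = (-2.7037)


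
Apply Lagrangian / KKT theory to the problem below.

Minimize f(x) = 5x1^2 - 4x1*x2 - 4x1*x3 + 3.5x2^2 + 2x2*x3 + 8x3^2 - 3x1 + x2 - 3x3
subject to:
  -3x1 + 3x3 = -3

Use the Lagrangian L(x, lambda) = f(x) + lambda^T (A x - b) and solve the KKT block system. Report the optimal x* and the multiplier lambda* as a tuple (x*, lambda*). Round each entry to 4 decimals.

Form the Lagrangian:
  L(x, lambda) = (1/2) x^T Q x + c^T x + lambda^T (A x - b)
Stationarity (grad_x L = 0): Q x + c + A^T lambda = 0.
Primal feasibility: A x = b.

This gives the KKT block system:
  [ Q   A^T ] [ x     ]   [-c ]
  [ A    0  ] [ lambda ] = [ b ]

Solving the linear system:
  x*      = (1.0492, 0.4426, 0.0492)
  lambda* = (1.8415)
  f(x*)   = 1.3361

x* = (1.0492, 0.4426, 0.0492), lambda* = (1.8415)


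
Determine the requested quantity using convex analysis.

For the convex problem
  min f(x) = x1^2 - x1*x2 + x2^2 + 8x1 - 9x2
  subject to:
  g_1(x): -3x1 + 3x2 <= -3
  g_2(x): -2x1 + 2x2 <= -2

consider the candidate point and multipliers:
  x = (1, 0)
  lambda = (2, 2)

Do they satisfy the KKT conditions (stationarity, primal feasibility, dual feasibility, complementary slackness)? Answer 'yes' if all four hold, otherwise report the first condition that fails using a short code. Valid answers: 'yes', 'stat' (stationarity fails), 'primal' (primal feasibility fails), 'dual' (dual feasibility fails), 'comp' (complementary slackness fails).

Gradient of f: grad f(x) = Q x + c = (10, -10)
Constraint values g_i(x) = a_i^T x - b_i:
  g_1((1, 0)) = 0
  g_2((1, 0)) = 0
Stationarity residual: grad f(x) + sum_i lambda_i a_i = (0, 0)
  -> stationarity OK
Primal feasibility (all g_i <= 0): OK
Dual feasibility (all lambda_i >= 0): OK
Complementary slackness (lambda_i * g_i(x) = 0 for all i): OK

Verdict: yes, KKT holds.

yes


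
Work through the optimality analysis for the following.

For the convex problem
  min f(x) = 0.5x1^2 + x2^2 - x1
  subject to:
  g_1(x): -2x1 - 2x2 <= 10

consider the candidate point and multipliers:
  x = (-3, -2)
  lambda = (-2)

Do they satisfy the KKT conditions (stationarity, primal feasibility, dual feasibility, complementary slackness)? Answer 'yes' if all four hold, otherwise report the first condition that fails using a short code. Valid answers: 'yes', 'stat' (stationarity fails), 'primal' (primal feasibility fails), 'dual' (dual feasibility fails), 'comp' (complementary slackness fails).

Gradient of f: grad f(x) = Q x + c = (-4, -4)
Constraint values g_i(x) = a_i^T x - b_i:
  g_1((-3, -2)) = 0
Stationarity residual: grad f(x) + sum_i lambda_i a_i = (0, 0)
  -> stationarity OK
Primal feasibility (all g_i <= 0): OK
Dual feasibility (all lambda_i >= 0): FAILS
Complementary slackness (lambda_i * g_i(x) = 0 for all i): OK

Verdict: the first failing condition is dual_feasibility -> dual.

dual


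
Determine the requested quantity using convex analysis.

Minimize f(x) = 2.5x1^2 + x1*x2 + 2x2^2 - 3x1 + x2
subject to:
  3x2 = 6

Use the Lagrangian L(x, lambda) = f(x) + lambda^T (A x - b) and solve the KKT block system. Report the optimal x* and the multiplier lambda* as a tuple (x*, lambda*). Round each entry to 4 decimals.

Form the Lagrangian:
  L(x, lambda) = (1/2) x^T Q x + c^T x + lambda^T (A x - b)
Stationarity (grad_x L = 0): Q x + c + A^T lambda = 0.
Primal feasibility: A x = b.

This gives the KKT block system:
  [ Q   A^T ] [ x     ]   [-c ]
  [ A    0  ] [ lambda ] = [ b ]

Solving the linear system:
  x*      = (0.2, 2)
  lambda* = (-3.0667)
  f(x*)   = 9.9

x* = (0.2, 2), lambda* = (-3.0667)


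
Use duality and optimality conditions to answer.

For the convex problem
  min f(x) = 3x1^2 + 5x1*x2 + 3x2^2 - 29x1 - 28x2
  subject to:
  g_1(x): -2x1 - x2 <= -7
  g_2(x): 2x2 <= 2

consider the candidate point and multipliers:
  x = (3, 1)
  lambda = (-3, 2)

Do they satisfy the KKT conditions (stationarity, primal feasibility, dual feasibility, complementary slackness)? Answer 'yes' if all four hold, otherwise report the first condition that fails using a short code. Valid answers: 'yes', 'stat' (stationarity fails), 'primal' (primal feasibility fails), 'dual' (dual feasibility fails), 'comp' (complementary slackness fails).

Gradient of f: grad f(x) = Q x + c = (-6, -7)
Constraint values g_i(x) = a_i^T x - b_i:
  g_1((3, 1)) = 0
  g_2((3, 1)) = 0
Stationarity residual: grad f(x) + sum_i lambda_i a_i = (0, 0)
  -> stationarity OK
Primal feasibility (all g_i <= 0): OK
Dual feasibility (all lambda_i >= 0): FAILS
Complementary slackness (lambda_i * g_i(x) = 0 for all i): OK

Verdict: the first failing condition is dual_feasibility -> dual.

dual


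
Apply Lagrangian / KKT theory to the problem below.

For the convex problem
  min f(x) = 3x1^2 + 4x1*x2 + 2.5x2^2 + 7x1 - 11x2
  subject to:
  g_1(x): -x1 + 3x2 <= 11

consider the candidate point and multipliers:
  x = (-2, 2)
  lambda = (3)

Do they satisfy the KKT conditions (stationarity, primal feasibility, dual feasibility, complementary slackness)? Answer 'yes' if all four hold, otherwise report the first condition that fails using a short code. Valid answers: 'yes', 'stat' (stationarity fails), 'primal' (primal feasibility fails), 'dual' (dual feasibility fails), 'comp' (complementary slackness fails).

Gradient of f: grad f(x) = Q x + c = (3, -9)
Constraint values g_i(x) = a_i^T x - b_i:
  g_1((-2, 2)) = -3
Stationarity residual: grad f(x) + sum_i lambda_i a_i = (0, 0)
  -> stationarity OK
Primal feasibility (all g_i <= 0): OK
Dual feasibility (all lambda_i >= 0): OK
Complementary slackness (lambda_i * g_i(x) = 0 for all i): FAILS

Verdict: the first failing condition is complementary_slackness -> comp.

comp


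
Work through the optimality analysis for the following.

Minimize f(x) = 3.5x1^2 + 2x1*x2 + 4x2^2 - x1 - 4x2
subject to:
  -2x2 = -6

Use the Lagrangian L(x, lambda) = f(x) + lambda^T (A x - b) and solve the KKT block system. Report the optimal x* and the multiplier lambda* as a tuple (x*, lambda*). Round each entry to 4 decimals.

Form the Lagrangian:
  L(x, lambda) = (1/2) x^T Q x + c^T x + lambda^T (A x - b)
Stationarity (grad_x L = 0): Q x + c + A^T lambda = 0.
Primal feasibility: A x = b.

This gives the KKT block system:
  [ Q   A^T ] [ x     ]   [-c ]
  [ A    0  ] [ lambda ] = [ b ]

Solving the linear system:
  x*      = (-0.7143, 3)
  lambda* = (9.2857)
  f(x*)   = 22.2143

x* = (-0.7143, 3), lambda* = (9.2857)


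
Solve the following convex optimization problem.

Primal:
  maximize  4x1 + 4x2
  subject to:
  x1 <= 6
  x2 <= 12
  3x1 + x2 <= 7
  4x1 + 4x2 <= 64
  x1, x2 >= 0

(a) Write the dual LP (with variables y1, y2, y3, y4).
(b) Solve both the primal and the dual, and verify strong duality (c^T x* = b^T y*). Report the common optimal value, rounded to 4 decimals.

The standard primal-dual pair for 'max c^T x s.t. A x <= b, x >= 0' is:
  Dual:  min b^T y  s.t.  A^T y >= c,  y >= 0.

So the dual LP is:
  minimize  6y1 + 12y2 + 7y3 + 64y4
  subject to:
    y1 + 3y3 + 4y4 >= 4
    y2 + y3 + 4y4 >= 4
    y1, y2, y3, y4 >= 0

Solving the primal: x* = (0, 7).
  primal value c^T x* = 28.
Solving the dual: y* = (0, 0, 4, 0).
  dual value b^T y* = 28.
Strong duality: c^T x* = b^T y*. Confirmed.

28


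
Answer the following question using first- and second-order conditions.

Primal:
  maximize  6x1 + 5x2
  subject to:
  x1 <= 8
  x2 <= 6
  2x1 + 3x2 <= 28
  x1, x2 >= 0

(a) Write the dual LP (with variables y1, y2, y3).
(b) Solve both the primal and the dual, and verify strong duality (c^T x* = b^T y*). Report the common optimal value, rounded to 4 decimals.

The standard primal-dual pair for 'max c^T x s.t. A x <= b, x >= 0' is:
  Dual:  min b^T y  s.t.  A^T y >= c,  y >= 0.

So the dual LP is:
  minimize  8y1 + 6y2 + 28y3
  subject to:
    y1 + 2y3 >= 6
    y2 + 3y3 >= 5
    y1, y2, y3 >= 0

Solving the primal: x* = (8, 4).
  primal value c^T x* = 68.
Solving the dual: y* = (2.6667, 0, 1.6667).
  dual value b^T y* = 68.
Strong duality: c^T x* = b^T y*. Confirmed.

68


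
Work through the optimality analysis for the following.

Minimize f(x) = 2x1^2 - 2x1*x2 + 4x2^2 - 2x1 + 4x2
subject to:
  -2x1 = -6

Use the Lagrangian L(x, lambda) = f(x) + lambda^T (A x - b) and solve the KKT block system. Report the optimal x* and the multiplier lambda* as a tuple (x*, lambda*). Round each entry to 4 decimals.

Form the Lagrangian:
  L(x, lambda) = (1/2) x^T Q x + c^T x + lambda^T (A x - b)
Stationarity (grad_x L = 0): Q x + c + A^T lambda = 0.
Primal feasibility: A x = b.

This gives the KKT block system:
  [ Q   A^T ] [ x     ]   [-c ]
  [ A    0  ] [ lambda ] = [ b ]

Solving the linear system:
  x*      = (3, 0.25)
  lambda* = (4.75)
  f(x*)   = 11.75

x* = (3, 0.25), lambda* = (4.75)


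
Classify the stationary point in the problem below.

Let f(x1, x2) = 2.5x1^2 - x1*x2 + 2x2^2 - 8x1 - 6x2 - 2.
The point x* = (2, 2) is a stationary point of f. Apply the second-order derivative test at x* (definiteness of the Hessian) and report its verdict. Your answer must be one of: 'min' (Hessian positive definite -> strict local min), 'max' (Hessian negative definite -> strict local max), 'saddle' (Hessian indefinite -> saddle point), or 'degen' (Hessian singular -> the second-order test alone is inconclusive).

Compute the Hessian H = grad^2 f:
  H = [[5, -1], [-1, 4]]
Verify stationarity: grad f(x*) = H x* + g = (0, 0).
Eigenvalues of H: 3.382, 5.618.
Both eigenvalues > 0, so H is positive definite -> x* is a strict local min.

min


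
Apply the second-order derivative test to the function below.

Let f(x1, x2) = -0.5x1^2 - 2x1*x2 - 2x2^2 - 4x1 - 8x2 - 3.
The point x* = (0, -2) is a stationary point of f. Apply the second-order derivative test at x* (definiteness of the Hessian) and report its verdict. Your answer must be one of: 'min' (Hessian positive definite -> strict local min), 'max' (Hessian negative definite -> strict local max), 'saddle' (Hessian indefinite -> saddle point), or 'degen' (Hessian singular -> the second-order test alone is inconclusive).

Compute the Hessian H = grad^2 f:
  H = [[-1, -2], [-2, -4]]
Verify stationarity: grad f(x*) = H x* + g = (0, 0).
Eigenvalues of H: -5, 0.
H has a zero eigenvalue (singular; negative semidefinite but not definite), so H is neither positive definite, negative definite, nor indefinite. The second-order test alone is inconclusive -> degen.
(Indeed, f is constant along the null direction of H through x*, so x* is not a strict local extremum.)

degen


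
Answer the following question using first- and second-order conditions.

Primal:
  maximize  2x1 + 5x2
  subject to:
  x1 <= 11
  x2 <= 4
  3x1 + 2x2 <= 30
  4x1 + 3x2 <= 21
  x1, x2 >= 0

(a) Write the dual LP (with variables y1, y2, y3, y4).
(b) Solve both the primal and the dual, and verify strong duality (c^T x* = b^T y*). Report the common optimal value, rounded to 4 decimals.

The standard primal-dual pair for 'max c^T x s.t. A x <= b, x >= 0' is:
  Dual:  min b^T y  s.t.  A^T y >= c,  y >= 0.

So the dual LP is:
  minimize  11y1 + 4y2 + 30y3 + 21y4
  subject to:
    y1 + 3y3 + 4y4 >= 2
    y2 + 2y3 + 3y4 >= 5
    y1, y2, y3, y4 >= 0

Solving the primal: x* = (2.25, 4).
  primal value c^T x* = 24.5.
Solving the dual: y* = (0, 3.5, 0, 0.5).
  dual value b^T y* = 24.5.
Strong duality: c^T x* = b^T y*. Confirmed.

24.5


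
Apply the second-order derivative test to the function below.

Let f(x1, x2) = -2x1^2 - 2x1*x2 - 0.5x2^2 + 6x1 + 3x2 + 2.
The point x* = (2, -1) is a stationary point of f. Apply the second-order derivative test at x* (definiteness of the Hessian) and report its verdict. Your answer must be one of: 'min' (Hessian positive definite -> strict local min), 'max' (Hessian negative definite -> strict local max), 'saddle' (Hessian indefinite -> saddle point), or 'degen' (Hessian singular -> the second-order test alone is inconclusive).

Compute the Hessian H = grad^2 f:
  H = [[-4, -2], [-2, -1]]
Verify stationarity: grad f(x*) = H x* + g = (0, 0).
Eigenvalues of H: -5, 0.
H has a zero eigenvalue (singular; negative semidefinite but not definite), so H is neither positive definite, negative definite, nor indefinite. The second-order test alone is inconclusive -> degen.
(Indeed, f is constant along the null direction of H through x*, so x* is not a strict local extremum.)

degen


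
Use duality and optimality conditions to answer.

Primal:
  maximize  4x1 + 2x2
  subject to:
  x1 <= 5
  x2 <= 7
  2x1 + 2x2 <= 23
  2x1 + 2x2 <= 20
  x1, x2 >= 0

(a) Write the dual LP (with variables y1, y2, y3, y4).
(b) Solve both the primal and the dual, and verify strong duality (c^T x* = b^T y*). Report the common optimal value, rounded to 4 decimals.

The standard primal-dual pair for 'max c^T x s.t. A x <= b, x >= 0' is:
  Dual:  min b^T y  s.t.  A^T y >= c,  y >= 0.

So the dual LP is:
  minimize  5y1 + 7y2 + 23y3 + 20y4
  subject to:
    y1 + 2y3 + 2y4 >= 4
    y2 + 2y3 + 2y4 >= 2
    y1, y2, y3, y4 >= 0

Solving the primal: x* = (5, 5).
  primal value c^T x* = 30.
Solving the dual: y* = (2, 0, 0, 1).
  dual value b^T y* = 30.
Strong duality: c^T x* = b^T y*. Confirmed.

30


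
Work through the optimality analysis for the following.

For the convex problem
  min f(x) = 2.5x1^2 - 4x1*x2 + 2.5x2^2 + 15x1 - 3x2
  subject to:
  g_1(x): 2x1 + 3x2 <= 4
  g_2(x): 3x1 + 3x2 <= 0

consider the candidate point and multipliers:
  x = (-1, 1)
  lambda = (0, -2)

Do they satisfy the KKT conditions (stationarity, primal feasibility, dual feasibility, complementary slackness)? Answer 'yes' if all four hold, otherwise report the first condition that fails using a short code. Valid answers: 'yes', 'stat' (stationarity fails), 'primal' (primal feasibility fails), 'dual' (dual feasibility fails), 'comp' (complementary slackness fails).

Gradient of f: grad f(x) = Q x + c = (6, 6)
Constraint values g_i(x) = a_i^T x - b_i:
  g_1((-1, 1)) = -3
  g_2((-1, 1)) = 0
Stationarity residual: grad f(x) + sum_i lambda_i a_i = (0, 0)
  -> stationarity OK
Primal feasibility (all g_i <= 0): OK
Dual feasibility (all lambda_i >= 0): FAILS
Complementary slackness (lambda_i * g_i(x) = 0 for all i): OK

Verdict: the first failing condition is dual_feasibility -> dual.

dual


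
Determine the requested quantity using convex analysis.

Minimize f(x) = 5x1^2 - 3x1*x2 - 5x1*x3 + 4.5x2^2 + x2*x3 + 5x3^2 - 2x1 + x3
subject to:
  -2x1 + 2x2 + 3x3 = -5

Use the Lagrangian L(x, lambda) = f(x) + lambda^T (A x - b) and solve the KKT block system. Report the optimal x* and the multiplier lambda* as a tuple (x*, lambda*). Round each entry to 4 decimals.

Form the Lagrangian:
  L(x, lambda) = (1/2) x^T Q x + c^T x + lambda^T (A x - b)
Stationarity (grad_x L = 0): Q x + c + A^T lambda = 0.
Primal feasibility: A x = b.

This gives the KKT block system:
  [ Q   A^T ] [ x     ]   [-c ]
  [ A    0  ] [ lambda ] = [ b ]

Solving the linear system:
  x*      = (0.2375, -0.6572, -1.0702)
  lambda* = (3.8489)
  f(x*)   = 8.8495

x* = (0.2375, -0.6572, -1.0702), lambda* = (3.8489)


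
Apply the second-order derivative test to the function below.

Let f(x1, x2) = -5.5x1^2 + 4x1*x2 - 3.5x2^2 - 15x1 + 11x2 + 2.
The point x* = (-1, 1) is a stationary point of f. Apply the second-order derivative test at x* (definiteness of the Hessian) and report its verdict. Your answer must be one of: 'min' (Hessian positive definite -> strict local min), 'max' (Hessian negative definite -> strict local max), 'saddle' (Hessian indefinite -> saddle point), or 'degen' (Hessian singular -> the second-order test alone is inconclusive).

Compute the Hessian H = grad^2 f:
  H = [[-11, 4], [4, -7]]
Verify stationarity: grad f(x*) = H x* + g = (0, 0).
Eigenvalues of H: -13.4721, -4.5279.
Both eigenvalues < 0, so H is negative definite -> x* is a strict local max.

max


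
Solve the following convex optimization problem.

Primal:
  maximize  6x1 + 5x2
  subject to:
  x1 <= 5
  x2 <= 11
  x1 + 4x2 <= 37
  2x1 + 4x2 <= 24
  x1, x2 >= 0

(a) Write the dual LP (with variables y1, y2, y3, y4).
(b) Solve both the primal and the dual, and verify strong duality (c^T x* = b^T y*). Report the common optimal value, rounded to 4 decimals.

The standard primal-dual pair for 'max c^T x s.t. A x <= b, x >= 0' is:
  Dual:  min b^T y  s.t.  A^T y >= c,  y >= 0.

So the dual LP is:
  minimize  5y1 + 11y2 + 37y3 + 24y4
  subject to:
    y1 + y3 + 2y4 >= 6
    y2 + 4y3 + 4y4 >= 5
    y1, y2, y3, y4 >= 0

Solving the primal: x* = (5, 3.5).
  primal value c^T x* = 47.5.
Solving the dual: y* = (3.5, 0, 0, 1.25).
  dual value b^T y* = 47.5.
Strong duality: c^T x* = b^T y*. Confirmed.

47.5


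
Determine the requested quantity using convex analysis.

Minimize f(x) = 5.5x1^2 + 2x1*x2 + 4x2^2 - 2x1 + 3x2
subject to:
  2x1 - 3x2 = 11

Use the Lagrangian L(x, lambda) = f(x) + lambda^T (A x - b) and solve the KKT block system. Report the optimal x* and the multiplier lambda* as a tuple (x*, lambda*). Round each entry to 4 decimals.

Form the Lagrangian:
  L(x, lambda) = (1/2) x^T Q x + c^T x + lambda^T (A x - b)
Stationarity (grad_x L = 0): Q x + c + A^T lambda = 0.
Primal feasibility: A x = b.

This gives the KKT block system:
  [ Q   A^T ] [ x     ]   [-c ]
  [ A    0  ] [ lambda ] = [ b ]

Solving the linear system:
  x*      = (1.5613, -2.6258)
  lambda* = (-4.9613)
  f(x*)   = 21.7871

x* = (1.5613, -2.6258), lambda* = (-4.9613)


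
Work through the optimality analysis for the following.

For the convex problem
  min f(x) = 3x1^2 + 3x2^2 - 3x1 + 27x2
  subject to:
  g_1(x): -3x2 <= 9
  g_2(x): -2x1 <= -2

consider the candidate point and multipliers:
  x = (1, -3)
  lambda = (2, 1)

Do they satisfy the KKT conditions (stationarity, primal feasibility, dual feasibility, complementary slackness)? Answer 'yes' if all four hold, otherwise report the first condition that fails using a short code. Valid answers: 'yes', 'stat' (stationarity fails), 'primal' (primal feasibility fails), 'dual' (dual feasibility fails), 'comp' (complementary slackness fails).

Gradient of f: grad f(x) = Q x + c = (3, 9)
Constraint values g_i(x) = a_i^T x - b_i:
  g_1((1, -3)) = 0
  g_2((1, -3)) = 0
Stationarity residual: grad f(x) + sum_i lambda_i a_i = (1, 3)
  -> stationarity FAILS
Primal feasibility (all g_i <= 0): OK
Dual feasibility (all lambda_i >= 0): OK
Complementary slackness (lambda_i * g_i(x) = 0 for all i): OK

Verdict: the first failing condition is stationarity -> stat.

stat


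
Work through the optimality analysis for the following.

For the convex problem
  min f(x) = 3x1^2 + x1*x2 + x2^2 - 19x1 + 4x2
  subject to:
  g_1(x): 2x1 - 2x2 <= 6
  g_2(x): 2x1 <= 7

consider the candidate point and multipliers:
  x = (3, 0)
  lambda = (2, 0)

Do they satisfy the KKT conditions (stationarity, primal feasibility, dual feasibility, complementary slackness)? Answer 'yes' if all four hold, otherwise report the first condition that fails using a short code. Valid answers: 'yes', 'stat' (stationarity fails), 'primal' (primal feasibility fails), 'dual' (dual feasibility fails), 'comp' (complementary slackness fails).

Gradient of f: grad f(x) = Q x + c = (-1, 7)
Constraint values g_i(x) = a_i^T x - b_i:
  g_1((3, 0)) = 0
  g_2((3, 0)) = -1
Stationarity residual: grad f(x) + sum_i lambda_i a_i = (3, 3)
  -> stationarity FAILS
Primal feasibility (all g_i <= 0): OK
Dual feasibility (all lambda_i >= 0): OK
Complementary slackness (lambda_i * g_i(x) = 0 for all i): OK

Verdict: the first failing condition is stationarity -> stat.

stat


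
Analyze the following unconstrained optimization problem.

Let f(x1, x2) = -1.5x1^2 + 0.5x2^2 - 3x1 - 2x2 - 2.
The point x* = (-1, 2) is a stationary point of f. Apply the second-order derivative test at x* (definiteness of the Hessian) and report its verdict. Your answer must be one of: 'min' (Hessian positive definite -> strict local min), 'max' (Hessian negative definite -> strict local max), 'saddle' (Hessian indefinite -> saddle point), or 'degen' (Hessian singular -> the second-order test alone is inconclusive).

Compute the Hessian H = grad^2 f:
  H = [[-3, 0], [0, 1]]
Verify stationarity: grad f(x*) = H x* + g = (0, 0).
Eigenvalues of H: -3, 1.
Eigenvalues have mixed signs, so H is indefinite -> x* is a saddle point.

saddle


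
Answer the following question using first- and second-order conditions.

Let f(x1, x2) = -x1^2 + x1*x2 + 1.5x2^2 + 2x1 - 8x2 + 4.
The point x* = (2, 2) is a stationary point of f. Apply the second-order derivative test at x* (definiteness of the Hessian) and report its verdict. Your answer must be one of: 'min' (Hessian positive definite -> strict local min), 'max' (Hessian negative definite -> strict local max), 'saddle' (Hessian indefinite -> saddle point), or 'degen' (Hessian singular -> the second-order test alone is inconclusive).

Compute the Hessian H = grad^2 f:
  H = [[-2, 1], [1, 3]]
Verify stationarity: grad f(x*) = H x* + g = (0, 0).
Eigenvalues of H: -2.1926, 3.1926.
Eigenvalues have mixed signs, so H is indefinite -> x* is a saddle point.

saddle


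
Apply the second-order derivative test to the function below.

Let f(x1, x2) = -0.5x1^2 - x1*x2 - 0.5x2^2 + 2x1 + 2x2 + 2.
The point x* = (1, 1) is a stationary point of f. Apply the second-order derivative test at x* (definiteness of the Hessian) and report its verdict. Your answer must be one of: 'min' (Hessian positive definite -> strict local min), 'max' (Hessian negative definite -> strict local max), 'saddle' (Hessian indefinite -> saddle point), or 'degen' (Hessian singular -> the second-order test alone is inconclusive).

Compute the Hessian H = grad^2 f:
  H = [[-1, -1], [-1, -1]]
Verify stationarity: grad f(x*) = H x* + g = (0, 0).
Eigenvalues of H: -2, 0.
H has a zero eigenvalue (singular; negative semidefinite but not definite), so H is neither positive definite, negative definite, nor indefinite. The second-order test alone is inconclusive -> degen.
(Indeed, f is constant along the null direction of H through x*, so x* is not a strict local extremum.)

degen


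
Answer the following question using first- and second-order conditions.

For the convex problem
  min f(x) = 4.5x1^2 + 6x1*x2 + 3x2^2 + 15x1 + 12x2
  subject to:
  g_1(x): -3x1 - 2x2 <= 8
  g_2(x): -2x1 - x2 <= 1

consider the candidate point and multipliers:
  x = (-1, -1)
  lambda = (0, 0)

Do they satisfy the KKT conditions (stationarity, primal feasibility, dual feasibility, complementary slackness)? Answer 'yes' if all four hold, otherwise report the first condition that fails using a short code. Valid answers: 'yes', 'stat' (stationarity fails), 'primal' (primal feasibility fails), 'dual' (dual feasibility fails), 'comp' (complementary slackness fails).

Gradient of f: grad f(x) = Q x + c = (0, 0)
Constraint values g_i(x) = a_i^T x - b_i:
  g_1((-1, -1)) = -3
  g_2((-1, -1)) = 2
Stationarity residual: grad f(x) + sum_i lambda_i a_i = (0, 0)
  -> stationarity OK
Primal feasibility (all g_i <= 0): FAILS
Dual feasibility (all lambda_i >= 0): OK
Complementary slackness (lambda_i * g_i(x) = 0 for all i): OK

Verdict: the first failing condition is primal_feasibility -> primal.

primal


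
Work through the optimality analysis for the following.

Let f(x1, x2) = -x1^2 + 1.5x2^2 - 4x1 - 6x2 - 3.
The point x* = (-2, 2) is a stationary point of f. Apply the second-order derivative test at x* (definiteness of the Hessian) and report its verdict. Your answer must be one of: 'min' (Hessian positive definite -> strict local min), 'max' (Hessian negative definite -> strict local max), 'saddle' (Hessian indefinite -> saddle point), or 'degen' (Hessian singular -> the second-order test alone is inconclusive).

Compute the Hessian H = grad^2 f:
  H = [[-2, 0], [0, 3]]
Verify stationarity: grad f(x*) = H x* + g = (0, 0).
Eigenvalues of H: -2, 3.
Eigenvalues have mixed signs, so H is indefinite -> x* is a saddle point.

saddle


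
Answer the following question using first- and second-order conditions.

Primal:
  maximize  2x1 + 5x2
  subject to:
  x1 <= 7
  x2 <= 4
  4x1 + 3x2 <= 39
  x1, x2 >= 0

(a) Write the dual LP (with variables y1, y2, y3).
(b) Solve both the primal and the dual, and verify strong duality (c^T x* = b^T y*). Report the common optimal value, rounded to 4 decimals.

The standard primal-dual pair for 'max c^T x s.t. A x <= b, x >= 0' is:
  Dual:  min b^T y  s.t.  A^T y >= c,  y >= 0.

So the dual LP is:
  minimize  7y1 + 4y2 + 39y3
  subject to:
    y1 + 4y3 >= 2
    y2 + 3y3 >= 5
    y1, y2, y3 >= 0

Solving the primal: x* = (6.75, 4).
  primal value c^T x* = 33.5.
Solving the dual: y* = (0, 3.5, 0.5).
  dual value b^T y* = 33.5.
Strong duality: c^T x* = b^T y*. Confirmed.

33.5


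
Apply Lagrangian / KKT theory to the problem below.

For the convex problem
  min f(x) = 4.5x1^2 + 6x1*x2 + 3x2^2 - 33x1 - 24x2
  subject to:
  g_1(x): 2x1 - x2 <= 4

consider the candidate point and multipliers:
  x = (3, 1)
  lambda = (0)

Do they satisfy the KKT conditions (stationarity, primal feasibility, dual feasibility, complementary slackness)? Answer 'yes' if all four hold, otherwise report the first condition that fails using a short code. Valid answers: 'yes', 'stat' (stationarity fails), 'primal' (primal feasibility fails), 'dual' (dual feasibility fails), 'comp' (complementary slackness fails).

Gradient of f: grad f(x) = Q x + c = (0, 0)
Constraint values g_i(x) = a_i^T x - b_i:
  g_1((3, 1)) = 1
Stationarity residual: grad f(x) + sum_i lambda_i a_i = (0, 0)
  -> stationarity OK
Primal feasibility (all g_i <= 0): FAILS
Dual feasibility (all lambda_i >= 0): OK
Complementary slackness (lambda_i * g_i(x) = 0 for all i): OK

Verdict: the first failing condition is primal_feasibility -> primal.

primal


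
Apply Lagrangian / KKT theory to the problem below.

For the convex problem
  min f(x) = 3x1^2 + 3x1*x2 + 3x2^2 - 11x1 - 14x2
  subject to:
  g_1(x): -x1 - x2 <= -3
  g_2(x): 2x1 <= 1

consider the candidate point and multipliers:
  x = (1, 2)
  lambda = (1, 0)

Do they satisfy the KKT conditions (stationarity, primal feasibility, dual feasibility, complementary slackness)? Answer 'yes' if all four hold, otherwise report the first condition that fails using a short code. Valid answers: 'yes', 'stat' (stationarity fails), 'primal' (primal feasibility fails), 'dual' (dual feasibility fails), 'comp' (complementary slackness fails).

Gradient of f: grad f(x) = Q x + c = (1, 1)
Constraint values g_i(x) = a_i^T x - b_i:
  g_1((1, 2)) = 0
  g_2((1, 2)) = 1
Stationarity residual: grad f(x) + sum_i lambda_i a_i = (0, 0)
  -> stationarity OK
Primal feasibility (all g_i <= 0): FAILS
Dual feasibility (all lambda_i >= 0): OK
Complementary slackness (lambda_i * g_i(x) = 0 for all i): OK

Verdict: the first failing condition is primal_feasibility -> primal.

primal


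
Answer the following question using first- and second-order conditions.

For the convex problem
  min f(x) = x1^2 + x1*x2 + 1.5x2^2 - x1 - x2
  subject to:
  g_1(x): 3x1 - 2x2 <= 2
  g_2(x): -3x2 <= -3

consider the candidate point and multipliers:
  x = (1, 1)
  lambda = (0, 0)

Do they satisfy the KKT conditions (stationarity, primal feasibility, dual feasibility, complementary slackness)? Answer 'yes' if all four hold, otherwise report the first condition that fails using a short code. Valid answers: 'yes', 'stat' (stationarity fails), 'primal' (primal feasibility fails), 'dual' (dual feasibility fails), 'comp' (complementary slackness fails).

Gradient of f: grad f(x) = Q x + c = (2, 3)
Constraint values g_i(x) = a_i^T x - b_i:
  g_1((1, 1)) = -1
  g_2((1, 1)) = 0
Stationarity residual: grad f(x) + sum_i lambda_i a_i = (2, 3)
  -> stationarity FAILS
Primal feasibility (all g_i <= 0): OK
Dual feasibility (all lambda_i >= 0): OK
Complementary slackness (lambda_i * g_i(x) = 0 for all i): OK

Verdict: the first failing condition is stationarity -> stat.

stat


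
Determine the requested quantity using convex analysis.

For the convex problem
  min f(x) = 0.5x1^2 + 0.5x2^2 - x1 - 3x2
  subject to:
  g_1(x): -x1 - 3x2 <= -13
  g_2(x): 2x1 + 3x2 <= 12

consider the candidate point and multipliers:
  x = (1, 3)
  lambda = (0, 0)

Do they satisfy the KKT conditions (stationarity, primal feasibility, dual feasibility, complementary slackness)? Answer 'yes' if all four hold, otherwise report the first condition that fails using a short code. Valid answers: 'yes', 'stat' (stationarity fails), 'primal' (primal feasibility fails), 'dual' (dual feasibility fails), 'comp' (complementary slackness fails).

Gradient of f: grad f(x) = Q x + c = (0, 0)
Constraint values g_i(x) = a_i^T x - b_i:
  g_1((1, 3)) = 3
  g_2((1, 3)) = -1
Stationarity residual: grad f(x) + sum_i lambda_i a_i = (0, 0)
  -> stationarity OK
Primal feasibility (all g_i <= 0): FAILS
Dual feasibility (all lambda_i >= 0): OK
Complementary slackness (lambda_i * g_i(x) = 0 for all i): OK

Verdict: the first failing condition is primal_feasibility -> primal.

primal


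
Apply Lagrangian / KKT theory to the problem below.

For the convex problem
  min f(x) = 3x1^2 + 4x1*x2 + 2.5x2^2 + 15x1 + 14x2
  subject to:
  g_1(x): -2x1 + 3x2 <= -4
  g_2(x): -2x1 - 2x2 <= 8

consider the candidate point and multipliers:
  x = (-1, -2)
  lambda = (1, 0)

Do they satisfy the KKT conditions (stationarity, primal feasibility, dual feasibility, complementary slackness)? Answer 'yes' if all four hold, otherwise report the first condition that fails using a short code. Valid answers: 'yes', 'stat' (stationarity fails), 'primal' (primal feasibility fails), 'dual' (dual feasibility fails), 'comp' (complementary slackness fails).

Gradient of f: grad f(x) = Q x + c = (1, 0)
Constraint values g_i(x) = a_i^T x - b_i:
  g_1((-1, -2)) = 0
  g_2((-1, -2)) = -2
Stationarity residual: grad f(x) + sum_i lambda_i a_i = (-1, 3)
  -> stationarity FAILS
Primal feasibility (all g_i <= 0): OK
Dual feasibility (all lambda_i >= 0): OK
Complementary slackness (lambda_i * g_i(x) = 0 for all i): OK

Verdict: the first failing condition is stationarity -> stat.

stat


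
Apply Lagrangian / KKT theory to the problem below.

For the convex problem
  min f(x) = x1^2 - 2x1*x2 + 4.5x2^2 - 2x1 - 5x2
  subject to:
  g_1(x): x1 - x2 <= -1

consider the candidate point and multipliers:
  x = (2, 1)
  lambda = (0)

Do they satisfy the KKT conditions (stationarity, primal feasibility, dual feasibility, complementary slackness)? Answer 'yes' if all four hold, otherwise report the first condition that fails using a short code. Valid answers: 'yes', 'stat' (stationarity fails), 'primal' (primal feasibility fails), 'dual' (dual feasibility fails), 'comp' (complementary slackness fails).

Gradient of f: grad f(x) = Q x + c = (0, 0)
Constraint values g_i(x) = a_i^T x - b_i:
  g_1((2, 1)) = 2
Stationarity residual: grad f(x) + sum_i lambda_i a_i = (0, 0)
  -> stationarity OK
Primal feasibility (all g_i <= 0): FAILS
Dual feasibility (all lambda_i >= 0): OK
Complementary slackness (lambda_i * g_i(x) = 0 for all i): OK

Verdict: the first failing condition is primal_feasibility -> primal.

primal


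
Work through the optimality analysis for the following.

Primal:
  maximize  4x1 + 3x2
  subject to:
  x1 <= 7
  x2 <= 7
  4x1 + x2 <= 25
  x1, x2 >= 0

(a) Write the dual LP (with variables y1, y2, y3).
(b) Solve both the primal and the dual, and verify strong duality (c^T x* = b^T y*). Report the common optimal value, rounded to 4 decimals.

The standard primal-dual pair for 'max c^T x s.t. A x <= b, x >= 0' is:
  Dual:  min b^T y  s.t.  A^T y >= c,  y >= 0.

So the dual LP is:
  minimize  7y1 + 7y2 + 25y3
  subject to:
    y1 + 4y3 >= 4
    y2 + y3 >= 3
    y1, y2, y3 >= 0

Solving the primal: x* = (4.5, 7).
  primal value c^T x* = 39.
Solving the dual: y* = (0, 2, 1).
  dual value b^T y* = 39.
Strong duality: c^T x* = b^T y*. Confirmed.

39


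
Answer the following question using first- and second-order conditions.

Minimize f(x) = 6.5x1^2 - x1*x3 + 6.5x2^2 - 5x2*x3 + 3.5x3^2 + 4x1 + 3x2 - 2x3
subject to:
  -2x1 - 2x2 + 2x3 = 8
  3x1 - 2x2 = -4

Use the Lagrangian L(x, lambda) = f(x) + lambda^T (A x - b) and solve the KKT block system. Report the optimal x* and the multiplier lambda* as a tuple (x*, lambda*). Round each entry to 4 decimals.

Form the Lagrangian:
  L(x, lambda) = (1/2) x^T Q x + c^T x + lambda^T (A x - b)
Stationarity (grad_x L = 0): Q x + c + A^T lambda = 0.
Primal feasibility: A x = b.

This gives the KKT block system:
  [ Q   A^T ] [ x     ]   [-c ]
  [ A    0  ] [ lambda ] = [ b ]

Solving the linear system:
  x*      = (-1.6437, -0.4655, 1.8908)
  lambda* = (-7.6034, 1.3506)
  f(x*)   = 27.2385

x* = (-1.6437, -0.4655, 1.8908), lambda* = (-7.6034, 1.3506)


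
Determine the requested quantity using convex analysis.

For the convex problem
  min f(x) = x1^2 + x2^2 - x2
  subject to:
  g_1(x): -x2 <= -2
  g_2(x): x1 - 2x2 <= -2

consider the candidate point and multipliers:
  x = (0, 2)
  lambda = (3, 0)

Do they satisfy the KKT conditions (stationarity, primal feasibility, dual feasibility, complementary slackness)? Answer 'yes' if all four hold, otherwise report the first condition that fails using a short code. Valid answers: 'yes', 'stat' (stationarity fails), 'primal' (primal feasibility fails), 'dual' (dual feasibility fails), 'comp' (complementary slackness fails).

Gradient of f: grad f(x) = Q x + c = (0, 3)
Constraint values g_i(x) = a_i^T x - b_i:
  g_1((0, 2)) = 0
  g_2((0, 2)) = -2
Stationarity residual: grad f(x) + sum_i lambda_i a_i = (0, 0)
  -> stationarity OK
Primal feasibility (all g_i <= 0): OK
Dual feasibility (all lambda_i >= 0): OK
Complementary slackness (lambda_i * g_i(x) = 0 for all i): OK

Verdict: yes, KKT holds.

yes


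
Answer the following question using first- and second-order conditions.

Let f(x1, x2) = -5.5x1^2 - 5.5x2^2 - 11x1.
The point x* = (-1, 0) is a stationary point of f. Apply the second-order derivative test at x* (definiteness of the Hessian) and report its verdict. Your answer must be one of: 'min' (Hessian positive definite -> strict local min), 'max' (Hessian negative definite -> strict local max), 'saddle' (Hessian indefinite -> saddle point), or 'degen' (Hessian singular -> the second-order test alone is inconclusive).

Compute the Hessian H = grad^2 f:
  H = [[-11, 0], [0, -11]]
Verify stationarity: grad f(x*) = H x* + g = (0, 0).
Eigenvalues of H: -11, -11.
Both eigenvalues < 0, so H is negative definite -> x* is a strict local max.

max


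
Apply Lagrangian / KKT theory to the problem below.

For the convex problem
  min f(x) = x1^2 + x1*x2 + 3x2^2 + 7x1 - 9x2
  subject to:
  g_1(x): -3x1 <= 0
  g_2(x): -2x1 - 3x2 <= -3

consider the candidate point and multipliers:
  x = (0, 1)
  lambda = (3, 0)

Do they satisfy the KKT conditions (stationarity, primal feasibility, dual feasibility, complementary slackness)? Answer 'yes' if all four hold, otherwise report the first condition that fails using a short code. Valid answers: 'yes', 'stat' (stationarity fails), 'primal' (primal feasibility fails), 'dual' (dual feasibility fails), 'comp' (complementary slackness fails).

Gradient of f: grad f(x) = Q x + c = (8, -3)
Constraint values g_i(x) = a_i^T x - b_i:
  g_1((0, 1)) = 0
  g_2((0, 1)) = 0
Stationarity residual: grad f(x) + sum_i lambda_i a_i = (-1, -3)
  -> stationarity FAILS
Primal feasibility (all g_i <= 0): OK
Dual feasibility (all lambda_i >= 0): OK
Complementary slackness (lambda_i * g_i(x) = 0 for all i): OK

Verdict: the first failing condition is stationarity -> stat.

stat


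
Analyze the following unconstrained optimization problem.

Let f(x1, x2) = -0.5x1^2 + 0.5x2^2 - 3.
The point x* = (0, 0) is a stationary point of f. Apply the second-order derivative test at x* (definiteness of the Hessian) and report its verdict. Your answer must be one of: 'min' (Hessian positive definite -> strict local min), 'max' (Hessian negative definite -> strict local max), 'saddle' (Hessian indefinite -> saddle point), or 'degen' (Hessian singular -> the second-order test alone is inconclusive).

Compute the Hessian H = grad^2 f:
  H = [[-1, 0], [0, 1]]
Verify stationarity: grad f(x*) = H x* + g = (0, 0).
Eigenvalues of H: -1, 1.
Eigenvalues have mixed signs, so H is indefinite -> x* is a saddle point.

saddle


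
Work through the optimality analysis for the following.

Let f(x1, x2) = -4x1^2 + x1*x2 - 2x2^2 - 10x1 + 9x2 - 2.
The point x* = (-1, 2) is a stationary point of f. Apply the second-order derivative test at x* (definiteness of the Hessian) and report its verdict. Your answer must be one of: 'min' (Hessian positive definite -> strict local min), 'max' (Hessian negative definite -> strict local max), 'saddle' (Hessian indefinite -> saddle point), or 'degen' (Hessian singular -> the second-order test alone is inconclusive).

Compute the Hessian H = grad^2 f:
  H = [[-8, 1], [1, -4]]
Verify stationarity: grad f(x*) = H x* + g = (0, 0).
Eigenvalues of H: -8.2361, -3.7639.
Both eigenvalues < 0, so H is negative definite -> x* is a strict local max.

max
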